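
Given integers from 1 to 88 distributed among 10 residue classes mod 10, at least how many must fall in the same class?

By pigeonhole with 88 objects and 10 categories: ceiling(88/10).

Final answer: 9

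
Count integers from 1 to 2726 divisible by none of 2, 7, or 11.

|div by 2|=1363, |div by 7|=389, |div by 11|=247.
|div by 2&7|=194, |div by 2&11|=123, |div by 7&11|=35, |div by all|=17.
By inclusion-exclusion, divisible by at least one: 1363+389+247-194-123-35+17 = 1664.
Not divisible by any: 2726 - 1664.

Final answer: 1062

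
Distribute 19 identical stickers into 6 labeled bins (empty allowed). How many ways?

Stars and bars: C(n+k-1, k-1) = C(24,5).

Final answer: C(24,5) = 42504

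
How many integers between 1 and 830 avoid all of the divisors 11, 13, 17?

|div by 11|=75, |div by 13|=63, |div by 17|=48.
|div by 11&13|=5, |div by 11&17|=4, |div by 13&17|=3, |div by all|=0.
By inclusion-exclusion, divisible by at least one: 75+63+48-5-4-3+0 = 174.
Not divisible by any: 830 - 174.

Final answer: 656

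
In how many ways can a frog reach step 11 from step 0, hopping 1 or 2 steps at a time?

Let f(n) be the number of climbs. Removing the last move (1 or 2 steps) gives f(n) = f(n-1) + f(n-2); base cases f(1)=1, f(2)=2.
Computing successive values: f(1)=1, f(2)=2, f(3)=3, f(4)=5, f(5)=8, f(6)=13, f(7)=21, f(8)=34, f(9)=55, f(10)=89, f(11)=144.

Final answer: 144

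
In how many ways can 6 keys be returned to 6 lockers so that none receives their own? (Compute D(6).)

Use the recurrence D(n) = (n-1)(D(n-1) + D(n-2)) with D(0)=1, D(1)=0.
D(2) = 1 x (0 + 1) = 1
D(3) = 2 x (1 + 0) = 2
D(4) = 3 x (2 + 1) = 9
D(5) = 4 x (9 + 2) = 44
D(6) = 5 x (D(5) + D(4)) = 5 x (44 + 9)

Final answer: D(6) = 265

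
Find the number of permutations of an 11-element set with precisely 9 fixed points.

Choose which 9 elements are fixed: C(11,9) = 55.
Derange the remaining 2 using D(j) = (j-1)(D(j-1) + D(j-2)), D(0)=1, D(1)=0: D(2)=1.
Total: 55 x 1.

Final answer: C(11,9) D(2) = 55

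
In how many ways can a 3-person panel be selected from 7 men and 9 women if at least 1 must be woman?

Sum over valid woman counts:
C(9,1)C(7,2) = 189
C(9,2)C(7,1) = 252
C(9,3)C(7,0) = 84
Total: 189 + 252 + 84.

Final answer: 525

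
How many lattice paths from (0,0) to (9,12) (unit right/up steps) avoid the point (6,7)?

Total paths to (9,12): C(21,12) = 293930.
Paths through (6,7): C(13,7) x C(8,5) = 96096.
Avoiding (6,7): 293930 - 96096.

Final answer: 197834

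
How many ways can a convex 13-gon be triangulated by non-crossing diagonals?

This is counted by the nth Catalan number C_n. Here n = 13 - 2 = 11.
C_n = C(2n,n) - C(2n,n+1), so C_{11} = C(22,11) - C(22,12) = 705432 - 646646.

Final answer: C_{11} = 58786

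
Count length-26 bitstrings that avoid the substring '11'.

A valid string ends in 0 (append to any length-(n-1) valid string) or in 01 (append to any length-(n-2) valid string), so a(n) = a(n-1) + a(n-2) with a(1)=2, a(2)=3.
Building up term by term: a(1)=2, a(2)=3, a(3)=5, a(4)=8, a(5)=13, a(6)=21, a(7)=34, a(8)=55, a(9)=89, a(10)=144, a(11)=233, a(12)=377, a(13)=610, a(14)=987, a(15)=1597, a(16)=2584, a(17)=4181, a(18)=6765, a(19)=10946, a(20)=17711, a(21)=28657, a(22)=46368, a(23)=75025, a(24)=121393, a(25)=196418, a(26)=317811.

Final answer: 317811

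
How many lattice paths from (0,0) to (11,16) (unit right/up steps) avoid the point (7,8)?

Total paths to (11,16): C(27,16) = 13037895.
Paths through (7,8): C(15,8) x C(12,8) = 3185325.
Avoiding (7,8): 13037895 - 3185325.

Final answer: 9852570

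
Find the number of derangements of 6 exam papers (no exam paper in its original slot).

Derangements satisfy D(n) = (n-1)(D(n-1) + D(n-2)), starting from D(0)=1, D(1)=0.
D(2) = 1 x (0 + 1) = 1
D(3) = 2 x (1 + 0) = 2
D(4) = 3 x (2 + 1) = 9
D(5) = 4 x (9 + 2) = 44
D(6) = 5 x (D(5) + D(4)) = 5 x (44 + 9)

Final answer: D(6) = 265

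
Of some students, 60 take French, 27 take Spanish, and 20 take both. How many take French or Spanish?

|A union B| = |A| + |B| - |A intersect B| = 60 + 27 - 20.

Final answer: 67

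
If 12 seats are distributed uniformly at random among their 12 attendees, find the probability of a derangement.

D(n) = (n-1)(D(n-1) + D(n-2)), D(0)=1, D(1)=0.
Building up: D(2)=1, D(3)=2, D(4)=9, D(5)=44, D(6)=265, D(7)=1854, D(8)=14833, D(9)=133496, D(10)=1334961, D(11)=14684570, D(12)=176214841.
Total arrangements: 12! = 479001600.
Probability = D(12)/12! = 16019531/43545600.

Final answer: D(12)/12! = 176214841/479001600 = 0.367879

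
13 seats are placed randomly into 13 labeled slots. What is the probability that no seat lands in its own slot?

D(n) = (n-1)(D(n-1) + D(n-2)), D(0)=1, D(1)=0.
Building up: D(2)=1, D(3)=2, D(4)=9, D(5)=44, D(6)=265, D(7)=1854, D(8)=14833, D(9)=133496, D(10)=1334961, D(11)=14684570, D(12)=176214841, D(13)=2290792932.
Total arrangements: 13! = 6227020800.
Probability = D(13)/13! = 63633137/172972800.

Final answer: D(13)/13! = 2290792932/6227020800 = 0.367879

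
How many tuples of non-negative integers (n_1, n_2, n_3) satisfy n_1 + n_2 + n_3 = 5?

Stars and bars with 5 stars and 2 bars:
C(5+3-1, 3-1) = C(7,2).

Final answer: C(7,2) = 21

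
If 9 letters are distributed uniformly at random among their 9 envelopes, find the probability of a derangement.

Use the recurrence D(n) = (n-1)(D(n-1) + D(n-2)) with D(0)=1, D(1)=0.
Building up: D(2)=1, D(3)=2, D(4)=9, D(5)=44, D(6)=265, D(7)=1854, D(8)=14833, D(9)=133496.
Total arrangements: 9! = 362880.
Probability = D(9)/9! = 16687/45360.

Final answer: D(9)/9! = 133496/362880 = 0.367879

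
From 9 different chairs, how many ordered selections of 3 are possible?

P(9,3) = 9!/(9-3)! = 9!/6!.

Final answer: P(9,3) = 504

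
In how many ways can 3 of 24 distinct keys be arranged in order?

P(24,3) = 24!/(24-3)! = 24!/21!.

Final answer: P(24,3) = 12144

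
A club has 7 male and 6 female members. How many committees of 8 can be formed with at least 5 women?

Sum over valid woman counts:
C(6,5)C(7,3) = 210
C(6,6)C(7,2) = 21
Total: 210 + 21.

Final answer: 231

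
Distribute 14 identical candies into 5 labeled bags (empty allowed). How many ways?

Stars and bars: C(n+k-1, k-1) = C(18,4).

Final answer: C(18,4) = 3060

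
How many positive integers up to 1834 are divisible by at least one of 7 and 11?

Multiples of 7: 262. Multiples of 11: 166. Of both (lcm=77): 23.
By inclusion-exclusion: 262 + 166 - 23.

Final answer: 405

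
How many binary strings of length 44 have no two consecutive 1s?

A valid string ends in 0 (append to any length-(n-1) valid string) or in 01 (append to any length-(n-2) valid string), so a(n) = a(n-1) + a(n-2) with a(1)=2, a(2)=3.
Computing successive values: a(1)=2, a(2)=3, a(3)=5, a(4)=8, a(5)=13, a(6)=21, a(7)=34, a(8)=55, a(9)=89, a(10)=144, a(11)=233, a(12)=377, a(13)=610, a(14)=987, a(15)=1597, a(16)=2584, a(17)=4181, a(18)=6765, a(19)=10946, a(20)=17711, a(21)=28657, a(22)=46368, a(23)=75025, a(24)=121393, a(25)=196418, a(26)=317811, a(27)=514229, a(28)=832040, a(29)=1346269, a(30)=2178309, a(31)=3524578, a(32)=5702887, a(33)=9227465, a(34)=14930352, a(35)=24157817, a(36)=39088169, a(37)=63245986, a(38)=102334155, a(39)=165580141, a(40)=267914296, a(41)=433494437, a(42)=701408733, a(43)=1134903170, a(44)=1836311903.

Final answer: 1836311903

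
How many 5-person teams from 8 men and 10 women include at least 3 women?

Sum over valid woman counts:
C(10,3)C(8,2) = 3360
C(10,4)C(8,1) = 1680
C(10,5)C(8,0) = 252
Total: 3360 + 1680 + 252.

Final answer: 5292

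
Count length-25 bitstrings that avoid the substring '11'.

Let a(n) count valid strings. If the last bit is 0 the prefix is any valid string of length n-1; if it is 1 the string must end in 01 with a valid prefix of length n-2. So a(n) = a(n-1) + a(n-2), a(1)=2, a(2)=3.
Iterating the recurrence: a(1)=2, a(2)=3, a(3)=5, a(4)=8, a(5)=13, a(6)=21, a(7)=34, a(8)=55, a(9)=89, a(10)=144, a(11)=233, a(12)=377, a(13)=610, a(14)=987, a(15)=1597, a(16)=2584, a(17)=4181, a(18)=6765, a(19)=10946, a(20)=17711, a(21)=28657, a(22)=46368, a(23)=75025, a(24)=121393, a(25)=196418.

Final answer: 196418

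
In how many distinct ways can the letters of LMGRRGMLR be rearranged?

Letters (G:2, L:2, M:2, R:3). Total letters: 9.
Permutations = 9!/(3! x 2! x 2! x 2!).

Final answer: 7560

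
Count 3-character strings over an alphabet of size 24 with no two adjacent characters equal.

Let g(n) count such strings. g(1) = 24, and each valid string of length n-1 extends in 23 ways (any symbol but the last), so g(n) = 23 g(n-1).
Total: g(3) = 24 x 23^2.

Final answer: 24 x 23^{2} = 12696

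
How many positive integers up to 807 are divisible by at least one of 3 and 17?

Multiples of 3: 269. Multiples of 17: 47. Of both (lcm=51): 15.
By inclusion-exclusion: 269 + 47 - 15.

Final answer: 301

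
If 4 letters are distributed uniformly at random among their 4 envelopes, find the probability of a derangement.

Derangements satisfy D(n) = (n-1)(D(n-1) + D(n-2)), starting from D(0)=1, D(1)=0.
Building up: D(2)=1, D(3)=2, D(4)=9.
Total arrangements: 4! = 24.
Probability = D(4)/4! = 3/8.

Final answer: D(4)/4! = 9/24 = 0.375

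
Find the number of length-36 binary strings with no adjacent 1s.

A valid string ends in 0 (append to any length-(n-1) valid string) or in 01 (append to any length-(n-2) valid string), so a(n) = a(n-1) + a(n-2) with a(1)=2, a(2)=3.
Computing successive values: a(1)=2, a(2)=3, a(3)=5, a(4)=8, a(5)=13, a(6)=21, a(7)=34, a(8)=55, a(9)=89, a(10)=144, a(11)=233, a(12)=377, a(13)=610, a(14)=987, a(15)=1597, a(16)=2584, a(17)=4181, a(18)=6765, a(19)=10946, a(20)=17711, a(21)=28657, a(22)=46368, a(23)=75025, a(24)=121393, a(25)=196418, a(26)=317811, a(27)=514229, a(28)=832040, a(29)=1346269, a(30)=2178309, a(31)=3524578, a(32)=5702887, a(33)=9227465, a(34)=14930352, a(35)=24157817, a(36)=39088169.

Final answer: 39088169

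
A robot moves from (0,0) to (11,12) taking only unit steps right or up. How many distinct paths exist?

Each path has 11 right steps and 12 up steps in some order (23 steps total).
Choose which 12 of the 23 steps are up: C(23,12).

Final answer: C(23,12) = 1352078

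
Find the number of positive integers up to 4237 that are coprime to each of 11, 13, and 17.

|div by 11|=385, |div by 13|=325, |div by 17|=249.
|div by 11&13|=29, |div by 11&17|=22, |div by 13&17|=19, |div by all|=1.
By inclusion-exclusion, divisible by at least one: 385+325+249-29-22-19+1 = 890.
Not divisible by any: 4237 - 890.

Final answer: 3347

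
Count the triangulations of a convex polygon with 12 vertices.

This is counted by the nth Catalan number C_n. Here n = 12 - 2 = 10.
C_n = C(2n,n)/(n+1), so C_{10} = C(20,10)/11 = 184756/11.

Final answer: C_{10} = 16796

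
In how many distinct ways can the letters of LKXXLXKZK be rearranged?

Letters (K:3, L:2, X:3, Z:1). Total letters: 9.
Permutations = 9!/(3! x 3! x 2!).

Final answer: 5040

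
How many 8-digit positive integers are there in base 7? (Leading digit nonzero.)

These are the integers in [7^7, 7^8), so the count is 7^8 - 7^7 = 6 x 7^7.

Final answer: 4941258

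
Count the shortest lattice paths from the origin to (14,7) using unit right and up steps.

Each path has 14 right steps and 7 up steps in some order (21 steps total).
Choose which 7 of the 21 steps are up: C(21,7).

Final answer: C(21,7) = 116280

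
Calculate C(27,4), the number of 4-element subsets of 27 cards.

C(27,4) = 27!/(4! x 23!).

Final answer: \binom{27}{4} = 17550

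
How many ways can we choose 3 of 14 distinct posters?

C(14,3) = 14!/(3! x (14-3)!).

Final answer: C(14,3) = 364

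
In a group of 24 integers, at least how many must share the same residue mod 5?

There are 5 possible values for residue mod 5. With 24 integers and 5 categories, by pigeonhole: ceiling(24/5).

Final answer: 5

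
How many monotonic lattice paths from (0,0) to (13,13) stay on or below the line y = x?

Total monotonic paths to (13,13): C(26,13) = 10400600.
Paths that cross above y=x (reflection bijection): C(26,14) = 9657700.
Valid Dyck paths: 10400600 - 9657700.
(Check: C(26,13) - C(26,14) = C(26,13)/14, the Catalan number C_{13}.)

Final answer: C_{13} = 742900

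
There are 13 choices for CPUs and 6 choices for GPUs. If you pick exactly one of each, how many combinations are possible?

By the multiplication principle: 13 x 6.

Final answer: 78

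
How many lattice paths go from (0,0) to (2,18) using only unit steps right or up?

Each path has 2 right steps and 18 up steps in some order (20 steps total).
Choose which 18 of the 20 steps are up: C(20,18).

Final answer: C(20,18) = 190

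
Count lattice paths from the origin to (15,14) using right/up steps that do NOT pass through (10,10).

Total paths to (15,14): C(29,14) = 77558760.
Paths through (10,10): C(20,10) x C(9,4) = 23279256.
Avoiding (10,10): 77558760 - 23279256.

Final answer: 54279504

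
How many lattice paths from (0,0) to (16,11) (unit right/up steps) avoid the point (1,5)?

Total paths to (16,11): C(27,11) = 13037895.
Paths through (1,5): C(6,5) x C(21,6) = 325584.
Avoiding (1,5): 13037895 - 325584.

Final answer: 12712311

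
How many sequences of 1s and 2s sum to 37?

Let f(n) count the ways. The last step is size 1 or 2, so f(n) = f(n-1) + f(n-2) with f(1)=1, f(2)=2.
Building up term by term: f(1)=1, f(2)=2, f(3)=3, f(4)=5, f(5)=8, f(6)=13, f(7)=21, f(8)=34, f(9)=55, f(10)=89, f(11)=144, f(12)=233, f(13)=377, f(14)=610, f(15)=987, f(16)=1597, f(17)=2584, f(18)=4181, f(19)=6765, f(20)=10946, f(21)=17711, f(22)=28657, f(23)=46368, f(24)=75025, f(25)=121393, f(26)=196418, f(27)=317811, f(28)=514229, f(29)=832040, f(30)=1346269, f(31)=2178309, f(32)=3524578, f(33)=5702887, f(34)=9227465, f(35)=14930352, f(36)=24157817, f(37)=39088169.

Final answer: 39088169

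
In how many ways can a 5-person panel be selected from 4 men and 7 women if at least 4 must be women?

Sum over valid woman counts:
C(7,4)C(4,1) = 140
C(7,5)C(4,0) = 21
Total: 140 + 21.

Final answer: 161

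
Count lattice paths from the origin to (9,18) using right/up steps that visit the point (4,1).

Paths (0,0)->(4,1): C(5,1) = 5.
Paths (4,1)->(9,18): C(22,17) = 26334.
By multiplication principle: 5 x 26334.

Final answer: 131670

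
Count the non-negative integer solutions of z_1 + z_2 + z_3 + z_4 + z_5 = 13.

Stars and bars with 13 stars and 4 bars:
C(13+5-1, 5-1) = C(17,4).

Final answer: C(17,4) = 2380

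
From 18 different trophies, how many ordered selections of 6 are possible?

P(18,6) = 18!/(18-6)! = 18!/12!.

Final answer: P(18,6) = 13366080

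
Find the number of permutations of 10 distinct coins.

The number of ways to arrange 10 distinct objects is 10!.

Final answer: 10! = 3628800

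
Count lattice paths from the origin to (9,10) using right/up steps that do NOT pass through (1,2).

Total paths to (9,10): C(19,10) = 92378.
Paths through (1,2): C(3,2) x C(16,8) = 38610.
Avoiding (1,2): 92378 - 38610.

Final answer: 53768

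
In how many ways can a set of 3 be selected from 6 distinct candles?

C(6,3) = 6!/(3! x (6-3)!).

Final answer: C(6,3) = 20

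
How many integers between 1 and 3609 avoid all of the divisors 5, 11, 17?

|div by 5|=721, |div by 11|=328, |div by 17|=212.
|div by 5&11|=65, |div by 5&17|=42, |div by 11&17|=19, |div by all|=3.
By inclusion-exclusion, divisible by at least one: 721+328+212-65-42-19+3 = 1138.
Not divisible by any: 3609 - 1138.

Final answer: 2471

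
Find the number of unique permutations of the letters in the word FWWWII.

Letters (F:1, I:2, W:3). Total letters: 6.
Permutations = 6!/(3! x 2!).

Final answer: 60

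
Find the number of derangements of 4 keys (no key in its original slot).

D(n) = (n-1)(D(n-1) + D(n-2)), D(0)=1, D(1)=0.
D(2) = 1 x (0 + 1) = 1
D(3) = 2 x (1 + 0) = 2
D(4) = 3 x (D(3) + D(2)) = 3 x (2 + 1)

Final answer: D(4) = 9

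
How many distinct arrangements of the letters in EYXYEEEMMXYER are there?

Letters (E:5, M:2, R:1, X:2, Y:3). Total letters: 13.
Permutations = 13!/(5! x 3! x 2! x 2!).

Final answer: 2162160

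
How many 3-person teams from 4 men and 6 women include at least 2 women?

Sum over valid woman counts:
C(6,2)C(4,1) = 60
C(6,3)C(4,0) = 20
Total: 60 + 20.

Final answer: 80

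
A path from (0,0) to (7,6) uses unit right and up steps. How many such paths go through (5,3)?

Paths (0,0)->(5,3): C(8,3) = 56.
Paths (5,3)->(7,6): C(5,3) = 10.
By multiplication principle: 56 x 10.

Final answer: 560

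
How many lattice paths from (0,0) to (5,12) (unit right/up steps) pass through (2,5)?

Paths (0,0)->(2,5): C(7,5) = 21.
Paths (2,5)->(5,12): C(10,7) = 120.
By multiplication principle: 21 x 120.

Final answer: 2520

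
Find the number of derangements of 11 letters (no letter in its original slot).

Derangements satisfy D(n) = (n-1)(D(n-1) + D(n-2)), starting from D(0)=1, D(1)=0.
D(2) = 1 x (0 + 1) = 1
D(3) = 2 x (1 + 0) = 2
D(4) = 3 x (2 + 1) = 9
D(5) = 4 x (9 + 2) = 44
D(6) = 5 x (44 + 9) = 265
D(7) = 6 x (265 + 44) = 1854
D(8) = 7 x (1854 + 265) = 14833
D(9) = 8 x (14833 + 1854) = 133496
D(10) = 9 x (133496 + 14833) = 1334961
D(11) = 10 x (D(10) + D(9)) = 10 x (1334961 + 133496)

Final answer: D(11) = 14684570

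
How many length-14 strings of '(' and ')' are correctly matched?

This is counted by the nth Catalan number C_n. Here n = 7 (pairs).
C_n = C(2n,n) - C(2n,n+1), so C_{7} = C(14,7) - C(14,8) = 3432 - 3003.

Final answer: C_{7} = 429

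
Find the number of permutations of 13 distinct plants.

The number of ways to arrange 13 distinct objects is 13!.

Final answer: 13! = 6227020800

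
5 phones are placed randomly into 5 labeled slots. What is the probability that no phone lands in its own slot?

D(n) = (n-1)(D(n-1) + D(n-2)), D(0)=1, D(1)=0.
Building up: D(2)=1, D(3)=2, D(4)=9, D(5)=44.
Total arrangements: 5! = 120.
Probability = D(5)/5! = 11/30.

Final answer: D(5)/5! = 44/120 = 0.366667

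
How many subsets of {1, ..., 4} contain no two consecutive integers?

Condition on whether n belongs to the subset: if not, any valid subset of {1, ..., n-1} works (a(n-1)); if so, n-1 is excluded and the rest is a valid subset of {1, ..., n-2} (a(n-2)). Hence a(n) = a(n-1) + a(n-2), a(1)=2, a(2)=3.
Computing successive values: a(1)=2, a(2)=3, a(3)=5, a(4)=8.

Final answer: 8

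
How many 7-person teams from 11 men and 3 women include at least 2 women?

Sum over valid woman counts:
C(3,2)C(11,5) = 1386
C(3,3)C(11,4) = 330
Total: 1386 + 330.

Final answer: 1716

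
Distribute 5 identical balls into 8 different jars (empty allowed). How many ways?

Stars and bars: C(n+k-1, k-1) = C(12,7).

Final answer: C(12,7) = 792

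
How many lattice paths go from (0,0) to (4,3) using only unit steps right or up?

Each path has 4 right steps and 3 up steps in some order (7 steps total).
Choose which 3 of the 7 steps are up: C(7,3).

Final answer: C(7,3) = 35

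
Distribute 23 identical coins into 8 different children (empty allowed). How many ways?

Stars and bars: C(n+k-1, k-1) = C(30,7).

Final answer: C(30,7) = 2035800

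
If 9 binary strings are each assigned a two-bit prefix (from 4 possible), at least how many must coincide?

There are 4 possible values for two-bit prefix. With 9 binary strings and 4 categories, by pigeonhole: ceiling(9/4).

Final answer: 3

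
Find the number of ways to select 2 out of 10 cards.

C(10,2) = 10!/(2! x (10-2)!).

Final answer: C(10,2) = 45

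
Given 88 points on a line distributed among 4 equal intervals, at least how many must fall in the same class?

By pigeonhole with 88 objects and 4 categories: ceiling(88/4).

Final answer: 22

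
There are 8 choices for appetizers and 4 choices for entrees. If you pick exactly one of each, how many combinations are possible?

By the multiplication principle: 8 x 4.

Final answer: 32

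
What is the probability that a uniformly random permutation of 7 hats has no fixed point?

Use the recurrence D(n) = (n-1)(D(n-1) + D(n-2)) with D(0)=1, D(1)=0.
Building up: D(2)=1, D(3)=2, D(4)=9, D(5)=44, D(6)=265, D(7)=1854.
Total arrangements: 7! = 5040.
Probability = D(7)/7! = 103/280.

Final answer: D(7)/7! = 1854/5040 = 0.367857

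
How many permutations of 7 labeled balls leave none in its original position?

Use the recurrence D(n) = (n-1)(D(n-1) + D(n-2)) with D(0)=1, D(1)=0.
D(2) = 1 x (0 + 1) = 1
D(3) = 2 x (1 + 0) = 2
D(4) = 3 x (2 + 1) = 9
D(5) = 4 x (9 + 2) = 44
D(6) = 5 x (44 + 9) = 265
D(7) = 6 x (D(6) + D(5)) = 6 x (265 + 44)

Final answer: D(7) = 1854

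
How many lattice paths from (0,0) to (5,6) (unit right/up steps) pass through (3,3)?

Paths (0,0)->(3,3): C(6,3) = 20.
Paths (3,3)->(5,6): C(5,3) = 10.
By multiplication principle: 20 x 10.

Final answer: 200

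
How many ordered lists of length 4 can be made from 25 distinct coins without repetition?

P(25,4) = 25!/(25-4)! = 25!/21!.

Final answer: P(25,4) = 303600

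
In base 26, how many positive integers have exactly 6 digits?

In base 26, the leading digit has 25 choices (1..25); each of the remaining 5 digits has 26 choices.
Total: 25 x 26^5.

Final answer: 297034400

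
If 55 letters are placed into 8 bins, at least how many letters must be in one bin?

By the pigeonhole principle: ceiling(55/8).

Final answer: 7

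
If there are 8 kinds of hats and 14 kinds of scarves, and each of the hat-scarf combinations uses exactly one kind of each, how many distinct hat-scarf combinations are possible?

By the multiplication principle: 8 x 14.

Final answer: 112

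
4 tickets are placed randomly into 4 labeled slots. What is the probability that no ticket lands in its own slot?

Use the recurrence D(n) = (n-1)(D(n-1) + D(n-2)) with D(0)=1, D(1)=0.
Building up: D(2)=1, D(3)=2, D(4)=9.
Total arrangements: 4! = 24.
Probability = D(4)/4! = 3/8.

Final answer: D(4)/4! = 9/24 = 0.375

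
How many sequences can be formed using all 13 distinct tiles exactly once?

The number of ways to arrange 13 distinct objects is 13!.

Final answer: 13! = 6227020800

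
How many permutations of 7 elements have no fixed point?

Use the recurrence D(n) = (n-1)(D(n-1) + D(n-2)) with D(0)=1, D(1)=0.
Building up: D(2)=1, D(3)=2, D(4)=9, D(5)=44, D(6)=265.
D(7) = 6 x (D(6) + D(5)) = 6 x (265 + 44).

Final answer: D(7) = 1854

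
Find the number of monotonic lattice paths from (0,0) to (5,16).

Each path has 5 right steps and 16 up steps in some order (21 steps total).
Choose which 16 of the 21 steps are up: C(21,16).

Final answer: C(21,16) = 20349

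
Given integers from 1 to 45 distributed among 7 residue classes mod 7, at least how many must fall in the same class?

By pigeonhole with 45 objects and 7 categories: ceiling(45/7).

Final answer: 7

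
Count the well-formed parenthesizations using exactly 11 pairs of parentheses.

This is counted by the nth Catalan number C_n. Here n = 11 (pairs).
C_n = C(2n,n)/(n+1), so C_{11} = C(22,11)/12 = 705432/12.

Final answer: C_{11} = 58786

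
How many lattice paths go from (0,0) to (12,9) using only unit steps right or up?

Each path has 12 right steps and 9 up steps in some order (21 steps total).
Choose which 9 of the 21 steps are up: C(21,9).

Final answer: C(21,9) = 293930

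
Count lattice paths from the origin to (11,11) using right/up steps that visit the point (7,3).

Paths (0,0)->(7,3): C(10,3) = 120.
Paths (7,3)->(11,11): C(12,8) = 495.
By multiplication principle: 120 x 495.

Final answer: 59400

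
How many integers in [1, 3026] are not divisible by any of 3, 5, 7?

|div by 3|=1008, |div by 5|=605, |div by 7|=432.
|div by 3&5|=201, |div by 3&7|=144, |div by 5&7|=86, |div by all|=28.
By inclusion-exclusion, divisible by at least one: 1008+605+432-201-144-86+28 = 1642.
Not divisible by any: 3026 - 1642.

Final answer: 1384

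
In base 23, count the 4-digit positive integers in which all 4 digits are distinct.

First digit: 22 (nonzero). Second: 22 (not first). Third: 21, etc.
Total: 22 x 22 x 21 x 20.

Final answer: 203280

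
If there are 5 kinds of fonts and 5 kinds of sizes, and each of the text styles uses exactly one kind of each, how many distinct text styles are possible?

By the multiplication principle: 5 x 5.

Final answer: 25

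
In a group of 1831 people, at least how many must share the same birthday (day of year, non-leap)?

There are 365 possible values for birthday (day of year, non-leap). With 1831 people and 365 categories, by pigeonhole: ceiling(1831/365).

Final answer: 6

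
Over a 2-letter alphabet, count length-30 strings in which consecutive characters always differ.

First character: 2 choices. Each subsequent: 1 choices (must differ from the previous one).
Total: 2 x 1^29.

Final answer: 2 x 1^{29} = 2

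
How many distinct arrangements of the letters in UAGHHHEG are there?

Letters (A:1, E:1, G:2, H:3, U:1). Total letters: 8.
Permutations = 8!/(3! x 2!).

Final answer: 3360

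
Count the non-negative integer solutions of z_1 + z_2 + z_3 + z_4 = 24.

Stars and bars with 24 stars and 3 bars:
C(24+4-1, 4-1) = C(27,3).

Final answer: C(27,3) = 2925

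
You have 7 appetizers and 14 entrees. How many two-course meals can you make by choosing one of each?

By the multiplication principle: 7 x 14.

Final answer: 98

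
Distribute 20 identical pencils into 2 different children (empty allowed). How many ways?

Stars and bars: C(n+k-1, k-1) = C(21,1).

Final answer: C(21,1) = 21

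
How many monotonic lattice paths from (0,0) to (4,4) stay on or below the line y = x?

Total monotonic paths to (4,4): C(8,4) = 70.
By the reflection principle, paths that go above the diagonal number C(8,5) = 56.
Valid Dyck paths: 70 - 56.
(This is the Catalan number C_{4}.)

Final answer: C_{4} = 14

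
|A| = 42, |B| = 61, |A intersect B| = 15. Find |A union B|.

|A union B| = |A| + |B| - |A intersect B| = 42 + 61 - 15.

Final answer: 88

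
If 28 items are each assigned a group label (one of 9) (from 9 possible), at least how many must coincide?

There are 9 possible values for group label (one of 9). With 28 items and 9 categories, by pigeonhole: ceiling(28/9).

Final answer: 4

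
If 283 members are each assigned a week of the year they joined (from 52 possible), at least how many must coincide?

There are 52 possible values for week of the year they joined. With 283 members and 52 categories, by pigeonhole: ceiling(283/52).

Final answer: 6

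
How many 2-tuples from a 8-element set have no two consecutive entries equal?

Let g(n) count such strings. g(1) = 8, and each valid string of length n-1 extends in 7 ways (any symbol but the last), so g(n) = 7 g(n-1).
Total: g(2) = 8 x 7^1.

Final answer: 8 x 7^{1} = 56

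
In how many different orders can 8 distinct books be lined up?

The number of ways to arrange 8 distinct objects is 8!.

Final answer: 8! = 40320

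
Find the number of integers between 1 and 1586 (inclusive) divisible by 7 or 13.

Multiples of 7: 226. Multiples of 13: 122. Of both (lcm=91): 17.
By inclusion-exclusion: 226 + 122 - 17.

Final answer: 331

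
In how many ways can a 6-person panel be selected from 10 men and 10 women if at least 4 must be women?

Sum over valid woman counts:
C(10,4)C(10,2) = 9450
C(10,5)C(10,1) = 2520
C(10,6)C(10,0) = 210
Total: 9450 + 2520 + 210.

Final answer: 12180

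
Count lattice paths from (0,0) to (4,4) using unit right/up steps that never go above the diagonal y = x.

Total monotonic paths to (4,4): C(8,4) = 70.
Paths that cross above y=x (reflection bijection): C(8,5) = 56.
Valid Dyck paths: 70 - 56.
(Equivalently, C_{4} = C(8,4)/5 = 70/5.)

Final answer: C_{4} = 14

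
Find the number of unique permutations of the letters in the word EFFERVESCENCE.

Letters (C:2, E:5, F:2, N:1, R:1, S:1, V:1). Total letters: 13.
Permutations = 13!/(5! x 2! x 2!).

Final answer: 12972960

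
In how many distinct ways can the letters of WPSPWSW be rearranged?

Letters (P:2, S:2, W:3). Total letters: 7.
Permutations = 7!/(3! x 2! x 2!).

Final answer: 210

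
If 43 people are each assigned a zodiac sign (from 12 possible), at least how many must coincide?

There are 12 possible values for zodiac sign. With 43 people and 12 categories, by pigeonhole: ceiling(43/12).

Final answer: 4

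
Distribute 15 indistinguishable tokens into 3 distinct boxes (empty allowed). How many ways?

Stars and bars: C(n+k-1, k-1) = C(17,2).

Final answer: C(17,2) = 136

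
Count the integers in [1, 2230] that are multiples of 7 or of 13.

Multiples of 7: 318. Multiples of 13: 171. Of both (lcm=91): 24.
By inclusion-exclusion: 318 + 171 - 24.

Final answer: 465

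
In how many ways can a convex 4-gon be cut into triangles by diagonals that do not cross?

This is a standard Catalan-number count: the answer is C_n. Here n = 4 - 2 = 2.
Using C_0 = 1 and C_(k+1) = C_k x 2(2k+1)/(k+2), build up term by term: C_1=1, C_2=2.

Final answer: C_{2} = 2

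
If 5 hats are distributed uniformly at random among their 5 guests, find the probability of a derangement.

Use the recurrence D(n) = (n-1)(D(n-1) + D(n-2)) with D(0)=1, D(1)=0.
Building up: D(2)=1, D(3)=2, D(4)=9, D(5)=44.
Total arrangements: 5! = 120.
Probability = D(5)/5! = 11/30.

Final answer: D(5)/5! = 44/120 = 0.366667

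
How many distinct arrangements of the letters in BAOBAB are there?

Letters (A:2, B:3, O:1). Total letters: 6.
Permutations = 6!/(3! x 2!).

Final answer: 60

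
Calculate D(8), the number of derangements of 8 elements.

Use the recurrence D(n) = (n-1)(D(n-1) + D(n-2)) with D(0)=1, D(1)=0.
Building up: D(2)=1, D(3)=2, D(4)=9, D(5)=44, D(6)=265, D(7)=1854.
D(8) = 7 x (D(7) + D(6)) = 7 x (1854 + 265).

Final answer: D(8) = 14833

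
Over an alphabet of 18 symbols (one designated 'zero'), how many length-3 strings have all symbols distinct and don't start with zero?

The leading digit has 17 choices (anything but zero); the next has 17 (anything but the first), then 16, and so on, one fewer each time.
Total: 17 x 17 x 16.

Final answer: 4624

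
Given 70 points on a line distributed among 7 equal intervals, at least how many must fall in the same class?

By pigeonhole with 70 objects and 7 categories: ceiling(70/7).

Final answer: 10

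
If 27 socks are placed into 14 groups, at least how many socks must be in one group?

By the pigeonhole principle: ceiling(27/14).

Final answer: 2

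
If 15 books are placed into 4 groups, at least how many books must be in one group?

By the pigeonhole principle: ceiling(15/4).

Final answer: 4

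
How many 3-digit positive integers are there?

The leading digit cannot be 0 (9 options); the other 2 digits can be anything (10 options each).
Total: 9 x 10^2.

Final answer: 900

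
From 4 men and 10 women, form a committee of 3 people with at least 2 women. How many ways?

Sum over valid woman counts:
C(10,2)C(4,1) = 180
C(10,3)C(4,0) = 120
Total: 180 + 120.

Final answer: 300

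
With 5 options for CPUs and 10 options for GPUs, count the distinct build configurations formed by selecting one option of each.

By the multiplication principle: 5 x 10.

Final answer: 50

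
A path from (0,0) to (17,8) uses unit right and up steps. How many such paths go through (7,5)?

Paths (0,0)->(7,5): C(12,5) = 792.
Paths (7,5)->(17,8): C(13,3) = 286.
By multiplication principle: 792 x 286.

Final answer: 226512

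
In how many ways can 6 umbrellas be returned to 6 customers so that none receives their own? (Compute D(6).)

D(n) = (n-1)(D(n-1) + D(n-2)), D(0)=1, D(1)=0.
D(2) = 1 x (0 + 1) = 1
D(3) = 2 x (1 + 0) = 2
D(4) = 3 x (2 + 1) = 9
D(5) = 4 x (9 + 2) = 44
D(6) = 5 x (D(5) + D(4)) = 5 x (44 + 9)

Final answer: D(6) = 265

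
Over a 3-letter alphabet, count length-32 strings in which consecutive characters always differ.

Let g(n) count such strings. g(1) = 3, and each valid string of length n-1 extends in 2 ways (any symbol but the last), so g(n) = 2 g(n-1).
Total: g(32) = 3 x 2^31.

Final answer: 3 x 2^{31} = 6442450944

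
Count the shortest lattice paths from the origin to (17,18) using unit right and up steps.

Each path has 17 right steps and 18 up steps in some order (35 steps total).
Choose which 18 of the 35 steps are up: C(35,18).

Final answer: C(35,18) = 4537567650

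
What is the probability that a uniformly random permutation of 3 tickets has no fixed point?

D(n) = (n-1)(D(n-1) + D(n-2)), D(0)=1, D(1)=0.
Building up: D(2)=1, D(3)=2.
Total arrangements: 3! = 6.
Probability = D(3)/3! = 1/3.

Final answer: D(3)/3! = 2/6 = 0.333333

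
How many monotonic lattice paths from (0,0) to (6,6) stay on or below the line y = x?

Total monotonic paths to (6,6): C(12,6) = 924.
By the reflection principle, paths that go above the diagonal number C(12,7) = 792.
Valid Dyck paths: 924 - 792.
(These counts are the Catalan numbers.)

Final answer: C_{6} = 132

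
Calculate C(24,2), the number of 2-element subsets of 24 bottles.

C(24,2) = 24!/(2! x (24-2)!).

Final answer: C(24,2) = 276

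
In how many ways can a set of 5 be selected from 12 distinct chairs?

C(12,5) = 12!/(5! x 7!).

Final answer: \binom{12}{5} = 792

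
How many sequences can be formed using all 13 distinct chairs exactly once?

The number of ways to arrange 13 distinct objects is 13!.

Final answer: 13! = 6227020800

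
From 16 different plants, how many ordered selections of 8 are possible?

P(16,8) = 16!/(16-8)! = 16!/8!.

Final answer: P(16,8) = 518918400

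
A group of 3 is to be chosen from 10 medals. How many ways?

C(10,3) = 10!/(3! x 7!).

Final answer: \binom{10}{3} = 120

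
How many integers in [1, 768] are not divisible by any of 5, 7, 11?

|div by 5|=153, |div by 7|=109, |div by 11|=69.
|div by 5&7|=21, |div by 5&11|=13, |div by 7&11|=9, |div by all|=1.
By inclusion-exclusion, divisible by at least one: 153+109+69-21-13-9+1 = 289.
Not divisible by any: 768 - 289.

Final answer: 479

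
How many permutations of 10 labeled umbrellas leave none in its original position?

Use the recurrence D(n) = (n-1)(D(n-1) + D(n-2)) with D(0)=1, D(1)=0.
D(2) = 1 x (0 + 1) = 1
D(3) = 2 x (1 + 0) = 2
D(4) = 3 x (2 + 1) = 9
D(5) = 4 x (9 + 2) = 44
D(6) = 5 x (44 + 9) = 265
D(7) = 6 x (265 + 44) = 1854
D(8) = 7 x (1854 + 265) = 14833
D(9) = 8 x (14833 + 1854) = 133496
D(10) = 9 x (D(9) + D(8)) = 9 x (133496 + 14833)

Final answer: D(10) = 1334961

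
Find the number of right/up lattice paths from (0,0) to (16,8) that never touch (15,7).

Total paths to (16,8): C(24,8) = 735471.
Paths through (15,7): C(22,7) x C(2,1) = 341088.
Avoiding (15,7): 735471 - 341088.

Final answer: 394383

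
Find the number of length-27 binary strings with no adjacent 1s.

A valid string ends in 0 (append to any length-(n-1) valid string) or in 01 (append to any length-(n-2) valid string), so a(n) = a(n-1) + a(n-2) with a(1)=2, a(2)=3.
Iterating the recurrence: a(1)=2, a(2)=3, a(3)=5, a(4)=8, a(5)=13, a(6)=21, a(7)=34, a(8)=55, a(9)=89, a(10)=144, a(11)=233, a(12)=377, a(13)=610, a(14)=987, a(15)=1597, a(16)=2584, a(17)=4181, a(18)=6765, a(19)=10946, a(20)=17711, a(21)=28657, a(22)=46368, a(23)=75025, a(24)=121393, a(25)=196418, a(26)=317811, a(27)=514229.

Final answer: 514229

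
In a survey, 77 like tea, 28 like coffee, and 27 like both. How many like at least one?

|A union B| = |A| + |B| - |A intersect B| = 77 + 28 - 27.

Final answer: 78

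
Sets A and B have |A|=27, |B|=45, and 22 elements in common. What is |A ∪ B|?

|A union B| = |A| + |B| - |A intersect B| = 27 + 45 - 22.

Final answer: 50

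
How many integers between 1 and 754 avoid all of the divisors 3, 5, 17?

|div by 3|=251, |div by 5|=150, |div by 17|=44.
|div by 3&5|=50, |div by 3&17|=14, |div by 5&17|=8, |div by all|=2.
By inclusion-exclusion, divisible by at least one: 251+150+44-50-14-8+2 = 375.
Not divisible by any: 754 - 375.

Final answer: 379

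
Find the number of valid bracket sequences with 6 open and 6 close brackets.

This is a standard Catalan-number count: the answer is C_n. Here n = 6 (pairs).
C_n = C(2n,n)/(n+1), so C_{6} = C(12,6)/7 = 924/7.

Final answer: C_{6} = 132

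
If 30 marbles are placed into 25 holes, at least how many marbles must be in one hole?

By the pigeonhole principle: ceiling(30/25).

Final answer: 2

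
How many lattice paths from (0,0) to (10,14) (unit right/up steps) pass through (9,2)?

Paths (0,0)->(9,2): C(11,2) = 55.
Paths (9,2)->(10,14): C(13,12) = 13.
By multiplication principle: 55 x 13.

Final answer: 715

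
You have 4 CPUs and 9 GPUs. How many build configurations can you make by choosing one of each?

By the multiplication principle: 4 x 9.

Final answer: 36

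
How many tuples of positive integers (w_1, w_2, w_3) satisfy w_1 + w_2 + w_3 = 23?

Substitute w'_i = w_i - 1 (so w'_i >= 0). Then sum w'_i = 23 - 3 = 20.
Stars and bars: C(20+3-1, 3-1) = C(22,2).

Final answer: C(22,2) = 231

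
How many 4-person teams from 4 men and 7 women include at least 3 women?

Sum over valid woman counts:
C(7,3)C(4,1) = 140
C(7,4)C(4,0) = 35
Total: 140 + 35.

Final answer: 175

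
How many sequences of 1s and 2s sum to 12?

Condition on the final move: it is a 1-step (f(n-1) ways to get there) or a 2-step (f(n-2) ways), so f(n) = f(n-1) + f(n-2), with f(1)=1, f(2)=2.
Iterating the recurrence: f(1)=1, f(2)=2, f(3)=3, f(4)=5, f(5)=8, f(6)=13, f(7)=21, f(8)=34, f(9)=55, f(10)=89, f(11)=144, f(12)=233.

Final answer: 233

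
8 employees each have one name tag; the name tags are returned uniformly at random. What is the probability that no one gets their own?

Use the recurrence D(n) = (n-1)(D(n-1) + D(n-2)) with D(0)=1, D(1)=0.
Building up: D(2)=1, D(3)=2, D(4)=9, D(5)=44, D(6)=265, D(7)=1854, D(8)=14833.
Total arrangements: 8! = 40320.
Probability = D(8)/8! = 2119/5760.

Final answer: D(8)/8! = 14833/40320 = 0.367882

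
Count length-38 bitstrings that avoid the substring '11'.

A valid string ends in 0 (append to any length-(n-1) valid string) or in 01 (append to any length-(n-2) valid string), so a(n) = a(n-1) + a(n-2) with a(1)=2, a(2)=3.
Computing successive values: a(1)=2, a(2)=3, a(3)=5, a(4)=8, a(5)=13, a(6)=21, a(7)=34, a(8)=55, a(9)=89, a(10)=144, a(11)=233, a(12)=377, a(13)=610, a(14)=987, a(15)=1597, a(16)=2584, a(17)=4181, a(18)=6765, a(19)=10946, a(20)=17711, a(21)=28657, a(22)=46368, a(23)=75025, a(24)=121393, a(25)=196418, a(26)=317811, a(27)=514229, a(28)=832040, a(29)=1346269, a(30)=2178309, a(31)=3524578, a(32)=5702887, a(33)=9227465, a(34)=14930352, a(35)=24157817, a(36)=39088169, a(37)=63245986, a(38)=102334155.

Final answer: 102334155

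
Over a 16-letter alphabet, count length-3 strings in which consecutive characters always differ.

Let g(n) count such strings. g(1) = 16, and each valid string of length n-1 extends in 15 ways (any symbol but the last), so g(n) = 15 g(n-1).
Total: g(3) = 16 x 15^2.

Final answer: 16 x 15^{2} = 3600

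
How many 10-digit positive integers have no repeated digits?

First digit: 9 (not 0). Second: 9 (not first). Third: 8, etc.
Total: 9 x 9 x 8 x 7 x 6 x 5 x 4 x 3 x 2 x 1.

Final answer: 3265920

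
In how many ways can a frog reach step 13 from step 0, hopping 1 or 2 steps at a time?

Let f(n) count the ways. The last step is size 1 or 2, so f(n) = f(n-1) + f(n-2) with f(1)=1, f(2)=2.
Iterating the recurrence: f(1)=1, f(2)=2, f(3)=3, f(4)=5, f(5)=8, f(6)=13, f(7)=21, f(8)=34, f(9)=55, f(10)=89, f(11)=144, f(12)=233, f(13)=377.

Final answer: 377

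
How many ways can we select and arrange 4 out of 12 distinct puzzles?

P(12,4) = 12!/(12-4)! = 12!/8!.

Final answer: P(12,4) = 11880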